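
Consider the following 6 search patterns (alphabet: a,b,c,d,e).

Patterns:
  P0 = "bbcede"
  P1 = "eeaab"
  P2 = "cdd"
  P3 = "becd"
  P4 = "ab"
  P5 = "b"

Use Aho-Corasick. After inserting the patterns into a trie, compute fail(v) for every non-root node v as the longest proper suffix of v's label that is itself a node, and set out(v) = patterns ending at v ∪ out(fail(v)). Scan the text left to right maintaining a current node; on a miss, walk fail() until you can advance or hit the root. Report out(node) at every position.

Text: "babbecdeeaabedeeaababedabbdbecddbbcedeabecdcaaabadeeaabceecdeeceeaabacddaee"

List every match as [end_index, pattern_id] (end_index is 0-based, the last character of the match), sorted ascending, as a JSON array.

Build:
Trie (insert patterns):
  n0 'ε': a→18 b→1 c→12 e→7
  n1 'b': b→2 e→15  ←P5
  n2 'bb': c→3
  n3 'bbc': e→4
  n4 'bbce': d→5
  n5 'bbced': e→6
  n6 'bbcede': ·  ←P0
  n7 'e': e→8
  n8 'ee': a→9
  n9 'eea': a→10
  n10 'eeaa': b→11
  n11 'eeaab': ·  ←P1
  n12 'c': d→13
  n13 'cd': d→14
  n14 'cdd': ·  ←P2
  n15 'be': c→16
  n16 'bec': d→17
  n17 'becd': ·  ←P3
  n18 'a': b→19
  n19 'ab': ·  ←P4

Failure links (BFS by depth):
  n1('b'): parent n0 fail=0; on 'b' 0 → fail=0;  out {5}∪∅={5}
  n7('e'): parent n0 fail=0; on 'e' 0 → fail=0;  out ∅∪∅=∅
  n12('c'): parent n0 fail=0; on 'c' 0 → fail=0;  out ∅∪∅=∅
  n18('a'): parent n0 fail=0; on 'a' 0 → fail=0;  out ∅∪∅=∅
  n2('bb'): parent n1 fail=0; on 'b' 0 → fail=1;  out ∅∪{5}={5}
  n8('ee'): parent n7 fail=0; on 'e' 0 → fail=7;  out ∅∪∅=∅
  n13('cd'): parent n12 fail=0; on 'd' 0 → fail=0;  out ∅∪∅=∅
  n15('be'): parent n1 fail=0; on 'e' 0 → fail=7;  out ∅∪∅=∅
  n19('ab'): parent n18 fail=0; on 'b' 0 → fail=1;  out {4}∪{5}={4,5}
  n3('bbc'): parent n2 fail=1; on 'c' 1→0 → fail=12;  out ∅∪∅=∅
  n9('eea'): parent n8 fail=7; on 'a' 7→0 → fail=18;  out ∅∪∅=∅
  n14('cdd'): parent n13 fail=0; on 'd' 0 → fail=0;  out {2}∪∅={2}
  n16('bec'): parent n15 fail=7; on 'c' 7→0 → fail=12;  out ∅∪∅=∅
  n4('bbce'): parent n3 fail=12; on 'e' 12→0 → fail=7;  out ∅∪∅=∅
  n10('eeaa'): parent n9 fail=18; on 'a' 18→0 → fail=18;  out ∅∪∅=∅
  n17('becd'): parent n16 fail=12; on 'd' 12 → fail=13;  out {3}∪∅={3}
  n5('bbced'): parent n4 fail=7; on 'd' 7→0 → fail=0;  out ∅∪∅=∅
  n11('eeaab'): parent n10 fail=18; on 'b' 18 → fail=19;  out {1}∪{4,5}={1,4,5}
  n6('bbcede'): parent n5 fail=0; on 'e' 0 → fail=7;  out {0}∪∅={0}

Run:
pos 0 'b': at 1  emit P5@[0:0]
pos 1 'a': at 18 (fail-walked)
pos 2 'b': at 19  emit P4@[1:2],P5@[2:2]
pos 3 'b': at 2 (fail-walked)  emit P5@[3:3]
pos 4 'e': at 15 (fail-walked)
pos 5 'c': at 16
pos 6 'd': at 17  emit P3@[3:6]
pos 7 'e': at 7 (fail-walked)
pos 8 'e': at 8
pos 9 'a': at 9
pos 10 'a': at 10
pos 11 'b': at 11  emit P1@[7:11],P4@[10:11],P5@[11:11]
pos 12 'e': at 15 (fail-walked)
pos 13 'd': at 0 (fail-walked)
pos 14 'e': at 7
pos 15 'e': at 8
pos 16 'a': at 9
pos 17 'a': at 10
pos 18 'b': at 11  emit P1@[14:18],P4@[17:18],P5@[18:18]
pos 19 'a': at 18 (fail-walked)
pos 20 'b': at 19  emit P4@[19:20],P5@[20:20]
pos 21 'e': at 15 (fail-walked)
pos 22 'd': at 0 (fail-walked)
pos 23 'a': at 18
pos 24 'b': at 19  emit P4@[23:24],P5@[24:24]
pos 25 'b': at 2 (fail-walked)  emit P5@[25:25]
pos 26 'd': at 0 (fail-walked)
pos 27 'b': at 1  emit P5@[27:27]
pos 28 'e': at 15
pos 29 'c': at 16
pos 30 'd': at 17  emit P3@[27:30]
pos 31 'd': at 14 (fail-walked)  emit P2@[29:31]
pos 32 'b': at 1 (fail-walked)  emit P5@[32:32]
pos 33 'b': at 2  emit P5@[33:33]
pos 34 'c': at 3
pos 35 'e': at 4
pos 36 'd': at 5
pos 37 'e': at 6  emit P0@[32:37]
pos 38 'a': at 18 (fail-walked)
pos 39 'b': at 19  emit P4@[38:39],P5@[39:39]
pos 40 'e': at 15 (fail-walked)
pos 41 'c': at 16
pos 42 'd': at 17  emit P3@[39:42]
pos 43 'c': at 12 (fail-walked)
pos 44 'a': at 18 (fail-walked)
pos 45 'a': at 18 (fail-walked)
pos 46 'a': at 18 (fail-walked)
pos 47 'b': at 19  emit P4@[46:47],P5@[47:47]
pos 48 'a': at 18 (fail-walked)
pos 49 'd': at 0 (fail-walked)
pos 50 'e': at 7
pos 51 'e': at 8
pos 52 'a': at 9
pos 53 'a': at 10
pos 54 'b': at 11  emit P1@[50:54],P4@[53:54],P5@[54:54]
pos 55 'c': at 12 (fail-walked)
pos 56 'e': at 7 (fail-walked)
pos 57 'e': at 8
pos 58 'c': at 12 (fail-walked)
pos 59 'd': at 13
pos 60 'e': at 7 (fail-walked)
pos 61 'e': at 8
pos 62 'c': at 12 (fail-walked)
pos 63 'e': at 7 (fail-walked)
pos 64 'e': at 8
pos 65 'a': at 9
pos 66 'a': at 10
pos 67 'b': at 11  emit P1@[63:67],P4@[66:67],P5@[67:67]
pos 68 'a': at 18 (fail-walked)
pos 69 'c': at 12 (fail-walked)
pos 70 'd': at 13
pos 71 'd': at 14  emit P2@[69:71]
pos 72 'a': at 18 (fail-walked)
pos 73 'e': at 7 (fail-walked)
pos 74 'e': at 8

Matches: [[0,5],[2,4],[2,5],[3,5],[6,3],[11,1],[11,4],[11,5],[18,1],[18,4],[18,5],[20,4],[20,5],[24,4],[24,5],[25,5],[27,5],[30,3],[31,2],[32,5],[33,5],[37,0],[39,4],[39,5],[42,3],[47,4],[47,5],[54,1],[54,4],[54,5],[67,1],[67,4],[67,5],[71,2]]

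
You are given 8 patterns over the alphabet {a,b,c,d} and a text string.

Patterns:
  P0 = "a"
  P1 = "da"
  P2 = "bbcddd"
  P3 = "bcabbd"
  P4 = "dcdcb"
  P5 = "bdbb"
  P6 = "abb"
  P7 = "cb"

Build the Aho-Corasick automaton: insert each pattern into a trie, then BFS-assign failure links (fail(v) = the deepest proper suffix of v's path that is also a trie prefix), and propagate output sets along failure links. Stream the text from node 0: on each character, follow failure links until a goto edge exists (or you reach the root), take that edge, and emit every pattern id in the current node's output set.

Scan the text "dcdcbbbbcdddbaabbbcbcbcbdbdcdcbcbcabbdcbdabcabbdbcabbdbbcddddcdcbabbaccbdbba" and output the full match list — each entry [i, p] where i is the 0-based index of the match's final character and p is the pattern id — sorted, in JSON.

Build:
Trie (insert patterns):
  0='ε' goto a→1 b→4 c→24 d→2
  1='a' goto b→22  [P0 ends]
  2='d' goto a→3 c→15
  3='da' goto ·  [P1 ends]
  4='b' goto b→5 c→10 d→19
  5='bb' goto c→6
  6='bbc' goto d→7
  7='bbcd' goto d→8
  8='bbcdd' goto d→9
  9='bbcddd' goto ·  [P2 ends]
  10='bc' goto a→11
  11='bca' goto b→12
  12='bcab' goto b→13
  13='bcabb' goto d→14
  14='bcabbd' goto ·  [P3 ends]
  15='dc' goto d→16
  16='dcd' goto c→17
  17='dcdc' goto b→18
  18='dcdcb' goto ·  [P4 ends]
  19='bd' goto b→20
  20='bdb' goto b→21
  21='bdbb' goto ·  [P5 ends]
  22='ab' goto b→23
  23='abb' goto ·  [P6 ends]
  24='c' goto b→25
  25='cb' goto ·  [P7 ends]

Failure links (BFS by depth):
  n1('a'): parent n0 fail=0; on 'a' 0 → fail=0;  out {0}∪∅={0}
  n2('d'): parent n0 fail=0; on 'd' 0 → fail=0;  out ∅∪∅=∅
  n4('b'): parent n0 fail=0; on 'b' 0 → fail=0;  out ∅∪∅=∅
  n24('c'): parent n0 fail=0; on 'c' 0 → fail=0;  out ∅∪∅=∅
  n3('da'): parent n2 fail=0; on 'a' 0 → fail=1;  out {1}∪{0}={0,1}
  n5('bb'): parent n4 fail=0; on 'b' 0 → fail=4;  out ∅∪∅=∅
  n10('bc'): parent n4 fail=0; on 'c' 0 → fail=24;  out ∅∪∅=∅
  n15('dc'): parent n2 fail=0; on 'c' 0 → fail=24;  out ∅∪∅=∅
  n19('bd'): parent n4 fail=0; on 'd' 0 → fail=2;  out ∅∪∅=∅
  n22('ab'): parent n1 fail=0; on 'b' 0 → fail=4;  out ∅∪∅=∅
  n25('cb'): parent n24 fail=0; on 'b' 0 → fail=4;  out {7}∪∅={7}
  n6('bbc'): parent n5 fail=4; on 'c' 4 → fail=10;  out ∅∪∅=∅
  n11('bca'): parent n10 fail=24; on 'a' 24→0 → fail=1;  out ∅∪{0}={0}
  n16('dcd'): parent n15 fail=24; on 'd' 24→0 → fail=2;  out ∅∪∅=∅
  n20('bdb'): parent n19 fail=2; on 'b' 2→0 → fail=4;  out ∅∪∅=∅
  n23('abb'): parent n22 fail=4; on 'b' 4 → fail=5;  out {6}∪∅={6}
  n7('bbcd'): parent n6 fail=10; on 'd' 10→24→0 → fail=2;  out ∅∪∅=∅
  n12('bcab'): parent n11 fail=1; on 'b' 1 → fail=22;  out ∅∪∅=∅
  n17('dcdc'): parent n16 fail=2; on 'c' 2 → fail=15;  out ∅∪∅=∅
  n21('bdbb'): parent n20 fail=4; on 'b' 4 → fail=5;  out {5}∪∅={5}
  n8('bbcdd'): parent n7 fail=2; on 'd' 2→0 → fail=2;  out ∅∪∅=∅
  n13('bcabb'): parent n12 fail=22; on 'b' 22 → fail=23;  out ∅∪{6}={6}
  n18('dcdcb'): parent n17 fail=15; on 'b' 15→24 → fail=25;  out {4}∪{7}={4,7}
  n9('bbcddd'): parent n8 fail=2; on 'd' 2→0 → fail=2;  out {2}∪∅={2}
  n14('bcabbd'): parent n13 fail=23; on 'd' 23→5→4 → fail=19;  out {3}∪∅={3}

Run:
[0] read 'd'  n0⇒n2
[1] read 'c'  n2⇒n15
[2] read 'd'  n15⇒n16
[3] read 'c'  n16⇒n17
[4] read 'b'  n17⇒n18  emit P4@[0:4],P7@[3:4]
[5] read 'b'  n18⇒n5 (via fail)
[6] read 'b'  n5⇒n5 (via fail)
[7] read 'b'  n5⇒n5 (via fail)
[8] read 'c'  n5⇒n6
[9] read 'd'  n6⇒n7
[10] read 'd'  n7⇒n8
[11] read 'd'  n8⇒n9  emit P2@[6:11]
[12] read 'b'  n9⇒n4 (via fail)
[13] read 'a'  n4⇒n1 (via fail)  emit P0@[13:13]
[14] read 'a'  n1⇒n1 (via fail)  emit P0@[14:14]
[15] read 'b'  n1⇒n22
[16] read 'b'  n22⇒n23  emit P6@[14:16]
[17] read 'b'  n23⇒n5 (via fail)
[18] read 'c'  n5⇒n6
[19] read 'b'  n6⇒n25 (via fail)  emit P7@[18:19]
[20] read 'c'  n25⇒n10 (via fail)
[21] read 'b'  n10⇒n25 (via fail)  emit P7@[20:21]
[22] read 'c'  n25⇒n10 (via fail)
[23] read 'b'  n10⇒n25 (via fail)  emit P7@[22:23]
[24] read 'd'  n25⇒n19 (via fail)
[25] read 'b'  n19⇒n20
[26] read 'd'  n20⇒n19 (via fail)
[27] read 'c'  n19⇒n15 (via fail)
[28] read 'd'  n15⇒n16
[29] read 'c'  n16⇒n17
[30] read 'b'  n17⇒n18  emit P4@[26:30],P7@[29:30]
[31] read 'c'  n18⇒n10 (via fail)
[32] read 'b'  n10⇒n25 (via fail)  emit P7@[31:32]
[33] read 'c'  n25⇒n10 (via fail)
[34] read 'a'  n10⇒n11  emit P0@[34:34]
[35] read 'b'  n11⇒n12
[36] read 'b'  n12⇒n13  emit P6@[34:36]
[37] read 'd'  n13⇒n14  emit P3@[32:37]
[38] read 'c'  n14⇒n15 (via fail)
[39] read 'b'  n15⇒n25 (via fail)  emit P7@[38:39]
[40] read 'd'  n25⇒n19 (via fail)
[41] read 'a'  n19⇒n3 (via fail)  emit P0@[41:41],P1@[40:41]
[42] read 'b'  n3⇒n22 (via fail)
[43] read 'c'  n22⇒n10 (via fail)
[44] read 'a'  n10⇒n11  emit P0@[44:44]
[45] read 'b'  n11⇒n12
[46] read 'b'  n12⇒n13  emit P6@[44:46]
[47] read 'd'  n13⇒n14  emit P3@[42:47]
[48] read 'b'  n14⇒n20 (via fail)
[49] read 'c'  n20⇒n10 (via fail)
[50] read 'a'  n10⇒n11  emit P0@[50:50]
[51] read 'b'  n11⇒n12
[52] read 'b'  n12⇒n13  emit P6@[50:52]
[53] read 'd'  n13⇒n14  emit P3@[48:53]
[54] read 'b'  n14⇒n20 (via fail)
[55] read 'b'  n20⇒n21  emit P5@[52:55]
[56] read 'c'  n21⇒n6 (via fail)
[57] read 'd'  n6⇒n7
[58] read 'd'  n7⇒n8
[59] read 'd'  n8⇒n9  emit P2@[54:59]
[60] read 'd'  n9⇒n2 (via fail)
[61] read 'c'  n2⇒n15
[62] read 'd'  n15⇒n16
[63] read 'c'  n16⇒n17
[64] read 'b'  n17⇒n18  emit P4@[60:64],P7@[63:64]
[65] read 'a'  n18⇒n1 (via fail)  emit P0@[65:65]
[66] read 'b'  n1⇒n22
[67] read 'b'  n22⇒n23  emit P6@[65:67]
[68] read 'a'  n23⇒n1 (via fail)  emit P0@[68:68]
[69] read 'c'  n1⇒n24 (via fail)
[70] read 'c'  n24⇒n24 (via fail)
[71] read 'b'  n24⇒n25  emit P7@[70:71]
[72] read 'd'  n25⇒n19 (via fail)
[73] read 'b'  n19⇒n20
[74] read 'b'  n20⇒n21  emit P5@[71:74]
[75] read 'a'  n21⇒n1 (via fail)  emit P0@[75:75]

Matches: [[4,4],[4,7],[11,2],[13,0],[14,0],[16,6],[19,7],[21,7],[23,7],[30,4],[30,7],[32,7],[34,0],[36,6],[37,3],[39,7],[41,0],[41,1],[44,0],[46,6],[47,3],[50,0],[52,6],[53,3],[55,5],[59,2],[64,4],[64,7],[65,0],[67,6],[68,0],[71,7],[74,5],[75,0]]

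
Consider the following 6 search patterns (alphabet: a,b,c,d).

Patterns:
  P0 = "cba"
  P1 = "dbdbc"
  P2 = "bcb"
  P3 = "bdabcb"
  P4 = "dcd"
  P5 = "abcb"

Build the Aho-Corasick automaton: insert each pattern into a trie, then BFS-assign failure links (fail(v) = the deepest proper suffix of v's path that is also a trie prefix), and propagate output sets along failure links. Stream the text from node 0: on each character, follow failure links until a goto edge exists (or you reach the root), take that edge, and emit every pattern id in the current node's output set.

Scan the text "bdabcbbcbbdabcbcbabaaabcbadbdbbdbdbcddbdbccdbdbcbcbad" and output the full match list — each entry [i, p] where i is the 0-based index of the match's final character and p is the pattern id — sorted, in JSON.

Construct AC machine:
Trie (insert patterns):
  n0 'ε': a→19 b→9 c→1 d→4
  n1 'c': b→2
  n2 'cb': a→3
  n3 'cba': ·  ←P0
  n4 'd': b→5 c→17
  n5 'db': d→6
  n6 'dbd': b→7
  n7 'dbdb': c→8
  n8 'dbdbc': ·  ←P1
  n9 'b': c→10 d→12
  n10 'bc': b→11
  n11 'bcb': ·  ←P2
  n12 'bd': a→13
  n13 'bda': b→14
  n14 'bdab': c→15
  n15 'bdabc': b→16
  n16 'bdabcb': ·  ←P3
  n17 'dc': d→18
  n18 'dcd': ·  ←P4
  n19 'a': b→20
  n20 'ab': c→21
  n21 'abc': b→22
  n22 'abcb': ·  ←P5

Failure links (BFS by depth):
  fail(1) 'c': from fail(0)=0 chase 'c': 0 ⇒ 0;  out=∅∪out(0)=∅
  fail(4) 'd': from fail(0)=0 chase 'd': 0 ⇒ 0;  out=∅∪out(0)=∅
  fail(9) 'b': from fail(0)=0 chase 'b': 0 ⇒ 0;  out=∅∪out(0)=∅
  fail(19) 'a': from fail(0)=0 chase 'a': 0 ⇒ 0;  out=∅∪out(0)=∅
  fail(2) 'cb': from fail(1)=0 chase 'b': 0 ⇒ 9;  out=∅∪out(9)=∅
  fail(5) 'db': from fail(4)=0 chase 'b': 0 ⇒ 9;  out=∅∪out(9)=∅
  fail(10) 'bc': from fail(9)=0 chase 'c': 0 ⇒ 1;  out=∅∪out(1)=∅
  fail(12) 'bd': from fail(9)=0 chase 'd': 0 ⇒ 4;  out=∅∪out(4)=∅
  fail(17) 'dc': from fail(4)=0 chase 'c': 0 ⇒ 1;  out=∅∪out(1)=∅
  fail(20) 'ab': from fail(19)=0 chase 'b': 0 ⇒ 9;  out=∅∪out(9)=∅
  fail(3) 'cba': from fail(2)=9 chase 'a': 9→0 ⇒ 19;  out={0}∪out(19)={0}
  fail(6) 'dbd': from fail(5)=9 chase 'd': 9 ⇒ 12;  out=∅∪out(12)=∅
  fail(11) 'bcb': from fail(10)=1 chase 'b': 1 ⇒ 2;  out={2}∪out(2)={2}
  fail(13) 'bda': from fail(12)=4 chase 'a': 4→0 ⇒ 19;  out=∅∪out(19)=∅
  fail(18) 'dcd': from fail(17)=1 chase 'd': 1→0 ⇒ 4;  out={4}∪out(4)={4}
  fail(21) 'abc': from fail(20)=9 chase 'c': 9 ⇒ 10;  out=∅∪out(10)=∅
  fail(7) 'dbdb': from fail(6)=12 chase 'b': 12→4 ⇒ 5;  out=∅∪out(5)=∅
  fail(14) 'bdab': from fail(13)=19 chase 'b': 19 ⇒ 20;  out=∅∪out(20)=∅
  fail(22) 'abcb': from fail(21)=10 chase 'b': 10 ⇒ 11;  out={5}∪out(11)={2,5}
  fail(8) 'dbdbc': from fail(7)=5 chase 'c': 5→9 ⇒ 10;  out={1}∪out(10)={1}
  fail(15) 'bdabc': from fail(14)=20 chase 'c': 20 ⇒ 21;  out=∅∪out(21)=∅
  fail(16) 'bdabcb': from fail(15)=21 chase 'b': 21 ⇒ 22;  out={3}∪out(22)={2,3,5}

Run:
pos 0 'b': at 9
pos 1 'd': at 12
pos 2 'a': at 13
pos 3 'b': at 14
pos 4 'c': at 15
pos 5 'b': at 16  emit P2@[3:5],P3@[0:5],P5@[2:5]
pos 6 'b': at 9 (via fail)
pos 7 'c': at 10
pos 8 'b': at 11  emit P2@[6:8]
pos 9 'b': at 9 (via fail)
pos 10 'd': at 12
pos 11 'a': at 13
pos 12 'b': at 14
pos 13 'c': at 15
pos 14 'b': at 16  emit P2@[12:14],P3@[9:14],P5@[11:14]
pos 15 'c': at 10 (via fail)
pos 16 'b': at 11  emit P2@[14:16]
pos 17 'a': at 3 (via fail)  emit P0@[15:17]
pos 18 'b': at 20 (via fail)
pos 19 'a': at 19 (via fail)
pos 20 'a': at 19 (via fail)
pos 21 'a': at 19 (via fail)
pos 22 'b': at 20
pos 23 'c': at 21
pos 24 'b': at 22  emit P2@[22:24],P5@[21:24]
pos 25 'a': at 3 (via fail)  emit P0@[23:25]
pos 26 'd': at 4 (via fail)
pos 27 'b': at 5
pos 28 'd': at 6
pos 29 'b': at 7
pos 30 'b': at 9 (via fail)
pos 31 'd': at 12
pos 32 'b': at 5 (via fail)
pos 33 'd': at 6
pos 34 'b': at 7
pos 35 'c': at 8  emit P1@[31:35]
pos 36 'd': at 4 (via fail)
pos 37 'd': at 4 (via fail)
pos 38 'b': at 5
pos 39 'd': at 6
pos 40 'b': at 7
pos 41 'c': at 8  emit P1@[37:41]
pos 42 'c': at 1 (via fail)
pos 43 'd': at 4 (via fail)
pos 44 'b': at 5
pos 45 'd': at 6
pos 46 'b': at 7
pos 47 'c': at 8  emit P1@[43:47]
pos 48 'b': at 11 (via fail)  emit P2@[46:48]
pos 49 'c': at 10 (via fail)
pos 50 'b': at 11  emit P2@[48:50]
pos 51 'a': at 3 (via fail)  emit P0@[49:51]
pos 52 'd': at 4 (via fail)

All matches (sorted): [[5,2],[5,3],[5,5],[8,2],[14,2],[14,3],[14,5],[16,2],[17,0],[24,2],[24,5],[25,0],[35,1],[41,1],[47,1],[48,2],[50,2],[51,0]]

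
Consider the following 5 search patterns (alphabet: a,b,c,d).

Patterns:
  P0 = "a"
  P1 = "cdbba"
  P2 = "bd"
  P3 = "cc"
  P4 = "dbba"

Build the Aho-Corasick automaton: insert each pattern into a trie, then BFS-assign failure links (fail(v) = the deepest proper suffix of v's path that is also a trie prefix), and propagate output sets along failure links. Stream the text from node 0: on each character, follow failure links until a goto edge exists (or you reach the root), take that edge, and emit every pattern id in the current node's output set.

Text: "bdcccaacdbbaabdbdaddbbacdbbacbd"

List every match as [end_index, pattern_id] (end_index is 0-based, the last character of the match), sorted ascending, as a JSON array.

Build automaton:
Trie (insert patterns):
  n0 'ε': a→1 b→7 c→2 d→10
  n1 'a': ·  ←P0
  n2 'c': c→9 d→3
  n3 'cd': b→4
  n4 'cdb': b→5
  n5 'cdbb': a→6
  n6 'cdbba': ·  ←P1
  n7 'b': d→8
  n8 'bd': ·  ←P2
  n9 'cc': ·  ←P3
  n10 'd': b→11
  n11 'db': b→12
  n12 'dbb': a→13
  n13 'dbba': ·  ←P4

BFS fail/out derivation:
  n1('a'): parent n0 fail=0; on 'a' 0 → fail=0;  out {0}∪∅={0}
  n2('c'): parent n0 fail=0; on 'c' 0 → fail=0;  out ∅∪∅=∅
  n7('b'): parent n0 fail=0; on 'b' 0 → fail=0;  out ∅∪∅=∅
  n10('d'): parent n0 fail=0; on 'd' 0 → fail=0;  out ∅∪∅=∅
  n3('cd'): parent n2 fail=0; on 'd' 0 → fail=10;  out ∅∪∅=∅
  n8('bd'): parent n7 fail=0; on 'd' 0 → fail=10;  out {2}∪∅={2}
  n9('cc'): parent n2 fail=0; on 'c' 0 → fail=2;  out {3}∪∅={3}
  n11('db'): parent n10 fail=0; on 'b' 0 → fail=7;  out ∅∪∅=∅
  n4('cdb'): parent n3 fail=10; on 'b' 10 → fail=11;  out ∅∪∅=∅
  n12('dbb'): parent n11 fail=7; on 'b' 7→0 → fail=7;  out ∅∪∅=∅
  n5('cdbb'): parent n4 fail=11; on 'b' 11 → fail=12;  out ∅∪∅=∅
  n13('dbba'): parent n12 fail=7; on 'a' 7→0 → fail=1;  out {4}∪{0}={0,4}
  n6('cdbba'): parent n5 fail=12; on 'a' 12 → fail=13;  out {1}∪{0,4}={0,1,4}

Scan:
[0] read 'b'  n0⇒n7
[1] read 'd'  n7⇒n8  emit P2@[0:1]
[2] read 'c'  n8⇒n2 ·f
[3] read 'c'  n2⇒n9  emit P3@[2:3]
[4] read 'c'  n9⇒n9 ·f  emit P3@[3:4]
[5] read 'a'  n9⇒n1 ·f  emit P0@[5:5]
[6] read 'a'  n1⇒n1 ·f  emit P0@[6:6]
[7] read 'c'  n1⇒n2 ·f
[8] read 'd'  n2⇒n3
[9] read 'b'  n3⇒n4
[10] read 'b'  n4⇒n5
[11] read 'a'  n5⇒n6  emit P0@[11:11],P1@[7:11],P4@[8:11]
[12] read 'a'  n6⇒n1 ·f  emit P0@[12:12]
[13] read 'b'  n1⇒n7 ·f
[14] read 'd'  n7⇒n8  emit P2@[13:14]
[15] read 'b'  n8⇒n11 ·f
[16] read 'd'  n11⇒n8 ·f  emit P2@[15:16]
[17] read 'a'  n8⇒n1 ·f  emit P0@[17:17]
[18] read 'd'  n1⇒n10 ·f
[19] read 'd'  n10⇒n10 ·f
[20] read 'b'  n10⇒n11
[21] read 'b'  n11⇒n12
[22] read 'a'  n12⇒n13  emit P0@[22:22],P4@[19:22]
[23] read 'c'  n13⇒n2 ·f
[24] read 'd'  n2⇒n3
[25] read 'b'  n3⇒n4
[26] read 'b'  n4⇒n5
[27] read 'a'  n5⇒n6  emit P0@[27:27],P1@[23:27],P4@[24:27]
[28] read 'c'  n6⇒n2 ·f
[29] read 'b'  n2⇒n7 ·f
[30] read 'd'  n7⇒n8  emit P2@[29:30]

Matches: [[1,2],[3,3],[4,3],[5,0],[6,0],[11,0],[11,1],[11,4],[12,0],[14,2],[16,2],[17,0],[22,0],[22,4],[27,0],[27,1],[27,4],[30,2]]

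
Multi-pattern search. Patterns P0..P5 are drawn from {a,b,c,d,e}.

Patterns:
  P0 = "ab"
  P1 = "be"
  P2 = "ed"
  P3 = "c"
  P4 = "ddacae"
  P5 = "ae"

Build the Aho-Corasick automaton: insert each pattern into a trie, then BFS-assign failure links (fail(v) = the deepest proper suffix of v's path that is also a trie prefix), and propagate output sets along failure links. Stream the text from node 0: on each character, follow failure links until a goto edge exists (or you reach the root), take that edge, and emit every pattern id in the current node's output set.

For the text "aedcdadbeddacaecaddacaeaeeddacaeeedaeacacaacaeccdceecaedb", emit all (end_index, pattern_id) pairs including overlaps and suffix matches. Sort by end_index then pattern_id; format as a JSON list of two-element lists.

Construct AC machine:
Trie nodes:
  0='ε' goto a→1 b→3 c→7 d→8 e→5
  1='a' goto b→2 e→14
  2='ab' goto ·  ←P0
  3='b' goto e→4
  4='be' goto ·  ←P1
  5='e' goto d→6
  6='ed' goto ·  ←P2
  7='c' goto ·  ←P3
  8='d' goto d→9
  9='dd' goto a→10
  10='dda' goto c→11
  11='ddac' goto a→12
  12='ddaca' goto e→13
  13='ddacae' goto ·  ←P4
  14='ae' goto ·  ←P5

Failure links (BFS by depth):
  fail(1) 'a': from fail(0)=0 chase 'a': 0 ⇒ 0;  out=∅∪out(0)=∅
  fail(3) 'b': from fail(0)=0 chase 'b': 0 ⇒ 0;  out=∅∪out(0)=∅
  fail(5) 'e': from fail(0)=0 chase 'e': 0 ⇒ 0;  out=∅∪out(0)=∅
  fail(7) 'c': from fail(0)=0 chase 'c': 0 ⇒ 0;  out={3}∪out(0)={3}
  fail(8) 'd': from fail(0)=0 chase 'd': 0 ⇒ 0;  out=∅∪out(0)=∅
  fail(2) 'ab': from fail(1)=0 chase 'b': 0 ⇒ 3;  out={0}∪out(3)={0}
  fail(4) 'be': from fail(3)=0 chase 'e': 0 ⇒ 5;  out={1}∪out(5)={1}
  fail(6) 'ed': from fail(5)=0 chase 'd': 0 ⇒ 8;  out={2}∪out(8)={2}
  fail(9) 'dd': from fail(8)=0 chase 'd': 0 ⇒ 8;  out=∅∪out(8)=∅
  fail(14) 'ae': from fail(1)=0 chase 'e': 0 ⇒ 5;  out={5}∪out(5)={5}
  fail(10) 'dda': from fail(9)=8 chase 'a': 8→0 ⇒ 1;  out=∅∪out(1)=∅
  fail(11) 'ddac': from fail(10)=1 chase 'c': 1→0 ⇒ 7;  out=∅∪out(7)={3}
  fail(12) 'ddaca': from fail(11)=7 chase 'a': 7→0 ⇒ 1;  out=∅∪out(1)=∅
  fail(13) 'ddacae': from fail(12)=1 chase 'e': 1 ⇒ 14;  out={4}∪out(14)={4,5}

Text stream:
[0] read 'a'  n0⇒n1
[1] read 'e'  n1⇒n14  ** P5@[0:1]
[2] read 'd'  n14⇒n6 (fail-walked)  ** P2@[1:2]
[3] read 'c'  n6⇒n7 (fail-walked)  ** P3@[3:3]
[4] read 'd'  n7⇒n8 (fail-walked)
[5] read 'a'  n8⇒n1 (fail-walked)
[6] read 'd'  n1⇒n8 (fail-walked)
[7] read 'b'  n8⇒n3 (fail-walked)
[8] read 'e'  n3⇒n4  ** P1@[7:8]
[9] read 'd'  n4⇒n6 (fail-walked)  ** P2@[8:9]
[10] read 'd'  n6⇒n9 (fail-walked)
[11] read 'a'  n9⇒n10
[12] read 'c'  n10⇒n11  ** P3@[12:12]
[13] read 'a'  n11⇒n12
[14] read 'e'  n12⇒n13  ** P4@[9:14],P5@[13:14]
[15] read 'c'  n13⇒n7 (fail-walked)  ** P3@[15:15]
[16] read 'a'  n7⇒n1 (fail-walked)
[17] read 'd'  n1⇒n8 (fail-walked)
[18] read 'd'  n8⇒n9
[19] read 'a'  n9⇒n10
[20] read 'c'  n10⇒n11  ** P3@[20:20]
[21] read 'a'  n11⇒n12
[22] read 'e'  n12⇒n13  ** P4@[17:22],P5@[21:22]
[23] read 'a'  n13⇒n1 (fail-walked)
[24] read 'e'  n1⇒n14  ** P5@[23:24]
[25] read 'e'  n14⇒n5 (fail-walked)
[26] read 'd'  n5⇒n6  ** P2@[25:26]
[27] read 'd'  n6⇒n9 (fail-walked)
[28] read 'a'  n9⇒n10
[29] read 'c'  n10⇒n11  ** P3@[29:29]
[30] read 'a'  n11⇒n12
[31] read 'e'  n12⇒n13  ** P4@[26:31],P5@[30:31]
[32] read 'e'  n13⇒n5 (fail-walked)
[33] read 'e'  n5⇒n5 (fail-walked)
[34] read 'd'  n5⇒n6  ** P2@[33:34]
[35] read 'a'  n6⇒n1 (fail-walked)
[36] read 'e'  n1⇒n14  ** P5@[35:36]
[37] read 'a'  n14⇒n1 (fail-walked)
[38] read 'c'  n1⇒n7 (fail-walked)  ** P3@[38:38]
[39] read 'a'  n7⇒n1 (fail-walked)
[40] read 'c'  n1⇒n7 (fail-walked)  ** P3@[40:40]
[41] read 'a'  n7⇒n1 (fail-walked)
[42] read 'a'  n1⇒n1 (fail-walked)
[43] read 'c'  n1⇒n7 (fail-walked)  ** P3@[43:43]
[44] read 'a'  n7⇒n1 (fail-walked)
[45] read 'e'  n1⇒n14  ** P5@[44:45]
[46] read 'c'  n14⇒n7 (fail-walked)  ** P3@[46:46]
[47] read 'c'  n7⇒n7 (fail-walked)  ** P3@[47:47]
[48] read 'd'  n7⇒n8 (fail-walked)
[49] read 'c'  n8⇒n7 (fail-walked)  ** P3@[49:49]
[50] read 'e'  n7⇒n5 (fail-walked)
[51] read 'e'  n5⇒n5 (fail-walked)
[52] read 'c'  n5⇒n7 (fail-walked)  ** P3@[52:52]
[53] read 'a'  n7⇒n1 (fail-walked)
[54] read 'e'  n1⇒n14  ** P5@[53:54]
[55] read 'd'  n14⇒n6 (fail-walked)  ** P2@[54:55]
[56] read 'b'  n6⇒n3 (fail-walked)

All matches (sorted): [[1,5],[2,2],[3,3],[8,1],[9,2],[12,3],[14,4],[14,5],[15,3],[20,3],[22,4],[22,5],[24,5],[26,2],[29,3],[31,4],[31,5],[34,2],[36,5],[38,3],[40,3],[43,3],[45,5],[46,3],[47,3],[49,3],[52,3],[54,5],[55,2]]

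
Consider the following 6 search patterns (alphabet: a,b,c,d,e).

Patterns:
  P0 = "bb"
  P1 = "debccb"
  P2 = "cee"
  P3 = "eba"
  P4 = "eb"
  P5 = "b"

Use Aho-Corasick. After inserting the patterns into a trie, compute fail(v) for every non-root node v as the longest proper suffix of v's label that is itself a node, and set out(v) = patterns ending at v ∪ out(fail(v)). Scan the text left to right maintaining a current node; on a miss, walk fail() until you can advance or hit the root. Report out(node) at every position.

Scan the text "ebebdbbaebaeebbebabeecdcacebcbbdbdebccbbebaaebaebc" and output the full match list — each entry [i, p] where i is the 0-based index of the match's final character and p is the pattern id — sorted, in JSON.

Construct AC machine:
Trie (insert patterns):
  n0 'ε': b→1 c→9 d→3 e→12
  n1 'b': b→2  ←P5
  n2 'bb': ·  ←P0
  n3 'd': e→4
  n4 'de': b→5
  n5 'deb': c→6
  n6 'debc': c→7
  n7 'debcc': b→8
  n8 'debccb': ·  ←P1
  n9 'c': e→10
  n10 'ce': e→11
  n11 'cee': ·  ←P2
  n12 'e': b→13
  n13 'eb': a→14  ←P4
  n14 'eba': ·  ←P3

Failure links (BFS by depth):
  n1('b'): parent n0 fail=0; on 'b' 0 → fail=0;  out {5}∪∅={5}
  n3('d'): parent n0 fail=0; on 'd' 0 → fail=0;  out ∅∪∅=∅
  n9('c'): parent n0 fail=0; on 'c' 0 → fail=0;  out ∅∪∅=∅
  n12('e'): parent n0 fail=0; on 'e' 0 → fail=0;  out ∅∪∅=∅
  n2('bb'): parent n1 fail=0; on 'b' 0 → fail=1;  out {0}∪{5}={0,5}
  n4('de'): parent n3 fail=0; on 'e' 0 → fail=12;  out ∅∪∅=∅
  n10('ce'): parent n9 fail=0; on 'e' 0 → fail=12;  out ∅∪∅=∅
  n13('eb'): parent n12 fail=0; on 'b' 0 → fail=1;  out {4}∪{5}={4,5}
  n5('deb'): parent n4 fail=12; on 'b' 12 → fail=13;  out ∅∪{4,5}={4,5}
  n11('cee'): parent n10 fail=12; on 'e' 12→0 → fail=12;  out {2}∪∅={2}
  n14('eba'): parent n13 fail=1; on 'a' 1→0 → fail=0;  out {3}∪∅={3}
  n6('debc'): parent n5 fail=13; on 'c' 13→1→0 → fail=9;  out ∅∪∅=∅
  n7('debcc'): parent n6 fail=9; on 'c' 9→0 → fail=9;  out ∅∪∅=∅
  n8('debccb'): parent n7 fail=9; on 'b' 9→0 → fail=1;  out {1}∪{5}={1,5}

Scan:
[0] read 'e'  n0⇒n12
[1] read 'b'  n12⇒n13  emit P4@[0:1],P5@[1:1]
[2] read 'e'  n13⇒n12 (via fail)
[3] read 'b'  n12⇒n13  emit P4@[2:3],P5@[3:3]
[4] read 'd'  n13⇒n3 (via fail)
[5] read 'b'  n3⇒n1 (via fail)  emit P5@[5:5]
[6] read 'b'  n1⇒n2  emit P0@[5:6],P5@[6:6]
[7] read 'a'  n2⇒n0 (via fail)
[8] read 'e'  n0⇒n12
[9] read 'b'  n12⇒n13  emit P4@[8:9],P5@[9:9]
[10] read 'a'  n13⇒n14  emit P3@[8:10]
[11] read 'e'  n14⇒n12 (via fail)
[12] read 'e'  n12⇒n12 (via fail)
[13] read 'b'  n12⇒n13  emit P4@[12:13],P5@[13:13]
[14] read 'b'  n13⇒n2 (via fail)  emit P0@[13:14],P5@[14:14]
[15] read 'e'  n2⇒n12 (via fail)
[16] read 'b'  n12⇒n13  emit P4@[15:16],P5@[16:16]
[17] read 'a'  n13⇒n14  emit P3@[15:17]
[18] read 'b'  n14⇒n1 (via fail)  emit P5@[18:18]
[19] read 'e'  n1⇒n12 (via fail)
[20] read 'e'  n12⇒n12 (via fail)
[21] read 'c'  n12⇒n9 (via fail)
[22] read 'd'  n9⇒n3 (via fail)
[23] read 'c'  n3⇒n9 (via fail)
[24] read 'a'  n9⇒n0 (via fail)
[25] read 'c'  n0⇒n9
[26] read 'e'  n9⇒n10
[27] read 'b'  n10⇒n13 (via fail)  emit P4@[26:27],P5@[27:27]
[28] read 'c'  n13⇒n9 (via fail)
[29] read 'b'  n9⇒n1 (via fail)  emit P5@[29:29]
[30] read 'b'  n1⇒n2  emit P0@[29:30],P5@[30:30]
[31] read 'd'  n2⇒n3 (via fail)
[32] read 'b'  n3⇒n1 (via fail)  emit P5@[32:32]
[33] read 'd'  n1⇒n3 (via fail)
[34] read 'e'  n3⇒n4
[35] read 'b'  n4⇒n5  emit P4@[34:35],P5@[35:35]
[36] read 'c'  n5⇒n6
[37] read 'c'  n6⇒n7
[38] read 'b'  n7⇒n8  emit P1@[33:38],P5@[38:38]
[39] read 'b'  n8⇒n2 (via fail)  emit P0@[38:39],P5@[39:39]
[40] read 'e'  n2⇒n12 (via fail)
[41] read 'b'  n12⇒n13  emit P4@[40:41],P5@[41:41]
[42] read 'a'  n13⇒n14  emit P3@[40:42]
[43] read 'a'  n14⇒n0 (via fail)
[44] read 'e'  n0⇒n12
[45] read 'b'  n12⇒n13  emit P4@[44:45],P5@[45:45]
[46] read 'a'  n13⇒n14  emit P3@[44:46]
[47] read 'e'  n14⇒n12 (via fail)
[48] read 'b'  n12⇒n13  emit P4@[47:48],P5@[48:48]
[49] read 'c'  n13⇒n9 (via fail)

Matches: [[1,4],[1,5],[3,4],[3,5],[5,5],[6,0],[6,5],[9,4],[9,5],[10,3],[13,4],[13,5],[14,0],[14,5],[16,4],[16,5],[17,3],[18,5],[27,4],[27,5],[29,5],[30,0],[30,5],[32,5],[35,4],[35,5],[38,1],[38,5],[39,0],[39,5],[41,4],[41,5],[42,3],[45,4],[45,5],[46,3],[48,4],[48,5]]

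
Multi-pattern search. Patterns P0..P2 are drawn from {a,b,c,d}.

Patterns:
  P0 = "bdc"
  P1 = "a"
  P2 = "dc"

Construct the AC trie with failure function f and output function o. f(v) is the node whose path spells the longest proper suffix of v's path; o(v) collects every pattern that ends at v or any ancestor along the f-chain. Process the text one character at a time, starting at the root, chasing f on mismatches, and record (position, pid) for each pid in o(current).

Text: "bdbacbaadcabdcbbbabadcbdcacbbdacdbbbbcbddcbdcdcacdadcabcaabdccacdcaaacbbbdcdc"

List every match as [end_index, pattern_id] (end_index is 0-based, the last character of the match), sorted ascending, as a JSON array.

Build:
Trie (insert patterns):
  n0 'ε': a→4 b→1 d→5
  n1 'b': d→2
  n2 'bd': c→3
  n3 'bdc': ·  [P0 ends]
  n4 'a': ·  [P1 ends]
  n5 'd': c→6
  n6 'dc': ·  [P2 ends]

Failure links (BFS by depth):
  fail(1) 'b': from fail(0)=0 chase 'b': 0 ⇒ 0;  out=∅∪out(0)=∅
  fail(4) 'a': from fail(0)=0 chase 'a': 0 ⇒ 0;  out={1}∪out(0)={1}
  fail(5) 'd': from fail(0)=0 chase 'd': 0 ⇒ 0;  out=∅∪out(0)=∅
  fail(2) 'bd': from fail(1)=0 chase 'd': 0 ⇒ 5;  out=∅∪out(5)=∅
  fail(6) 'dc': from fail(5)=0 chase 'c': 0 ⇒ 0;  out={2}∪out(0)={2}
  fail(3) 'bdc': from fail(2)=5 chase 'c': 5 ⇒ 6;  out={0}∪out(6)={0,2}

Run:
i=0 'b': node 0→1
i=1 'd': node 1→2
i=2 'b': node 2→1 (fail-walked)
i=3 'a': node 1→4 (fail-walked)  emit P1@[3:3]
i=4 'c': node 4→0 (fail-walked)
i=5 'b': node 0→1
i=6 'a': node 1→4 (fail-walked)  emit P1@[6:6]
i=7 'a': node 4→4 (fail-walked)  emit P1@[7:7]
i=8 'd': node 4→5 (fail-walked)
i=9 'c': node 5→6  emit P2@[8:9]
i=10 'a': node 6→4 (fail-walked)  emit P1@[10:10]
i=11 'b': node 4→1 (fail-walked)
i=12 'd': node 1→2
i=13 'c': node 2→3  emit P0@[11:13],P2@[12:13]
i=14 'b': node 3→1 (fail-walked)
i=15 'b': node 1→1 (fail-walked)
i=16 'b': node 1→1 (fail-walked)
i=17 'a': node 1→4 (fail-walked)  emit P1@[17:17]
i=18 'b': node 4→1 (fail-walked)
i=19 'a': node 1→4 (fail-walked)  emit P1@[19:19]
i=20 'd': node 4→5 (fail-walked)
i=21 'c': node 5→6  emit P2@[20:21]
i=22 'b': node 6→1 (fail-walked)
i=23 'd': node 1→2
i=24 'c': node 2→3  emit P0@[22:24],P2@[23:24]
i=25 'a': node 3→4 (fail-walked)  emit P1@[25:25]
i=26 'c': node 4→0 (fail-walked)
i=27 'b': node 0→1
i=28 'b': node 1→1 (fail-walked)
i=29 'd': node 1→2
i=30 'a': node 2→4 (fail-walked)  emit P1@[30:30]
i=31 'c': node 4→0 (fail-walked)
i=32 'd': node 0→5
i=33 'b': node 5→1 (fail-walked)
i=34 'b': node 1→1 (fail-walked)
i=35 'b': node 1→1 (fail-walked)
i=36 'b': node 1→1 (fail-walked)
i=37 'c': node 1→0 (fail-walked)
i=38 'b': node 0→1
i=39 'd': node 1→2
i=40 'd': node 2→5 (fail-walked)
i=41 'c': node 5→6  emit P2@[40:41]
i=42 'b': node 6→1 (fail-walked)
i=43 'd': node 1→2
i=44 'c': node 2→3  emit P0@[42:44],P2@[43:44]
i=45 'd': node 3→5 (fail-walked)
i=46 'c': node 5→6  emit P2@[45:46]
i=47 'a': node 6→4 (fail-walked)  emit P1@[47:47]
i=48 'c': node 4→0 (fail-walked)
i=49 'd': node 0→5
i=50 'a': node 5→4 (fail-walked)  emit P1@[50:50]
i=51 'd': node 4→5 (fail-walked)
i=52 'c': node 5→6  emit P2@[51:52]
i=53 'a': node 6→4 (fail-walked)  emit P1@[53:53]
i=54 'b': node 4→1 (fail-walked)
i=55 'c': node 1→0 (fail-walked)
i=56 'a': node 0→4  emit P1@[56:56]
i=57 'a': node 4→4 (fail-walked)  emit P1@[57:57]
i=58 'b': node 4→1 (fail-walked)
i=59 'd': node 1→2
i=60 'c': node 2→3  emit P0@[58:60],P2@[59:60]
i=61 'c': node 3→0 (fail-walked)
i=62 'a': node 0→4  emit P1@[62:62]
i=63 'c': node 4→0 (fail-walked)
i=64 'd': node 0→5
i=65 'c': node 5→6  emit P2@[64:65]
i=66 'a': node 6→4 (fail-walked)  emit P1@[66:66]
i=67 'a': node 4→4 (fail-walked)  emit P1@[67:67]
i=68 'a': node 4→4 (fail-walked)  emit P1@[68:68]
i=69 'c': node 4→0 (fail-walked)
i=70 'b': node 0→1
i=71 'b': node 1→1 (fail-walked)
i=72 'b': node 1→1 (fail-walked)
i=73 'd': node 1→2
i=74 'c': node 2→3  emit P0@[72:74],P2@[73:74]
i=75 'd': node 3→5 (fail-walked)
i=76 'c': node 5→6  emit P2@[75:76]

All matches (sorted): [[3,1],[6,1],[7,1],[9,2],[10,1],[13,0],[13,2],[17,1],[19,1],[21,2],[24,0],[24,2],[25,1],[30,1],[41,2],[44,0],[44,2],[46,2],[47,1],[50,1],[52,2],[53,1],[56,1],[57,1],[60,0],[60,2],[62,1],[65,2],[66,1],[67,1],[68,1],[74,0],[74,2],[76,2]]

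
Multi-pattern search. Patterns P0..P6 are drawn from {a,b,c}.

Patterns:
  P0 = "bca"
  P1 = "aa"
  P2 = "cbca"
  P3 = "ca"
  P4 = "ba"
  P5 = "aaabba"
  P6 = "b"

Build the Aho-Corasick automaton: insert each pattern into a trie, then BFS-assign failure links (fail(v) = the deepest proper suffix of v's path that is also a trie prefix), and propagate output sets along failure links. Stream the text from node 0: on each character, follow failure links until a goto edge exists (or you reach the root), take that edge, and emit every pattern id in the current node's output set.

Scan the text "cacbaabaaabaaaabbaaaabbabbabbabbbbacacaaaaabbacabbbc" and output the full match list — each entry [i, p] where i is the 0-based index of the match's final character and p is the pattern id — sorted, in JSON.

Construct AC machine:
Trie (insert patterns):
  0='ε' goto a→4 b→1 c→6
  1='b' goto a→11 c→2  ←P6
  2='bc' goto a→3
  3='bca' goto ·  ←P0
  4='a' goto a→5
  5='aa' goto a→12  ←P1
  6='c' goto a→10 b→7
  7='cb' goto c→8
  8='cbc' goto a→9
  9='cbca' goto ·  ←P2
  10='ca' goto ·  ←P3
  11='ba' goto ·  ←P4
  12='aaa' goto b→13
  13='aaab' goto b→14
  14='aaabb' goto a→15
  15='aaabba' goto ·  ←P5

BFS fail/out derivation:
  n1('b'): parent n0 fail=0; on 'b' 0 → fail=0;  out {6}∪∅={6}
  n4('a'): parent n0 fail=0; on 'a' 0 → fail=0;  out ∅∪∅=∅
  n6('c'): parent n0 fail=0; on 'c' 0 → fail=0;  out ∅∪∅=∅
  n2('bc'): parent n1 fail=0; on 'c' 0 → fail=6;  out ∅∪∅=∅
  n5('aa'): parent n4 fail=0; on 'a' 0 → fail=4;  out {1}∪∅={1}
  n7('cb'): parent n6 fail=0; on 'b' 0 → fail=1;  out ∅∪{6}={6}
  n10('ca'): parent n6 fail=0; on 'a' 0 → fail=4;  out {3}∪∅={3}
  n11('ba'): parent n1 fail=0; on 'a' 0 → fail=4;  out {4}∪∅={4}
  n3('bca'): parent n2 fail=6; on 'a' 6 → fail=10;  out {0}∪{3}={0,3}
  n8('cbc'): parent n7 fail=1; on 'c' 1 → fail=2;  out ∅∪∅=∅
  n12('aaa'): parent n5 fail=4; on 'a' 4 → fail=5;  out ∅∪{1}={1}
  n9('cbca'): parent n8 fail=2; on 'a' 2 → fail=3;  out {2}∪{0,3}={0,2,3}
  n13('aaab'): parent n12 fail=5; on 'b' 5→4→0 → fail=1;  out ∅∪{6}={6}
  n14('aaabb'): parent n13 fail=1; on 'b' 1→0 → fail=1;  out ∅∪{6}={6}
  n15('aaabba'): parent n14 fail=1; on 'a' 1 → fail=11;  out {5}∪{4}={4,5}

Text stream:
i=0 'c': node 0→6
i=1 'a': node 6→10  → match P3@[0:1]
i=2 'c': node 10→6 (fail-walked)
i=3 'b': node 6→7  → match P6@[3:3]
i=4 'a': node 7→11 (fail-walked)  → match P4@[3:4]
i=5 'a': node 11→5 (fail-walked)  → match P1@[4:5]
i=6 'b': node 5→1 (fail-walked)  → match P6@[6:6]
i=7 'a': node 1→11  → match P4@[6:7]
i=8 'a': node 11→5 (fail-walked)  → match P1@[7:8]
i=9 'a': node 5→12  → match P1@[8:9]
i=10 'b': node 12→13  → match P6@[10:10]
i=11 'a': node 13→11 (fail-walked)  → match P4@[10:11]
i=12 'a': node 11→5 (fail-walked)  → match P1@[11:12]
i=13 'a': node 5→12  → match P1@[12:13]
i=14 'a': node 12→12 (fail-walked)  → match P1@[13:14]
i=15 'b': node 12→13  → match P6@[15:15]
i=16 'b': node 13→14  → match P6@[16:16]
i=17 'a': node 14→15  → match P4@[16:17],P5@[12:17]
i=18 'a': node 15→5 (fail-walked)  → match P1@[17:18]
i=19 'a': node 5→12  → match P1@[18:19]
i=20 'a': node 12→12 (fail-walked)  → match P1@[19:20]
i=21 'b': node 12→13  → match P6@[21:21]
i=22 'b': node 13→14  → match P6@[22:22]
i=23 'a': node 14→15  → match P4@[22:23],P5@[18:23]
i=24 'b': node 15→1 (fail-walked)  → match P6@[24:24]
i=25 'b': node 1→1 (fail-walked)  → match P6@[25:25]
i=26 'a': node 1→11  → match P4@[25:26]
i=27 'b': node 11→1 (fail-walked)  → match P6@[27:27]
i=28 'b': node 1→1 (fail-walked)  → match P6@[28:28]
i=29 'a': node 1→11  → match P4@[28:29]
i=30 'b': node 11→1 (fail-walked)  → match P6@[30:30]
i=31 'b': node 1→1 (fail-walked)  → match P6@[31:31]
i=32 'b': node 1→1 (fail-walked)  → match P6@[32:32]
i=33 'b': node 1→1 (fail-walked)  → match P6@[33:33]
i=34 'a': node 1→11  → match P4@[33:34]
i=35 'c': node 11→6 (fail-walked)
i=36 'a': node 6→10  → match P3@[35:36]
i=37 'c': node 10→6 (fail-walked)
i=38 'a': node 6→10  → match P3@[37:38]
i=39 'a': node 10→5 (fail-walked)  → match P1@[38:39]
i=40 'a': node 5→12  → match P1@[39:40]
i=41 'a': node 12→12 (fail-walked)  → match P1@[40:41]
i=42 'a': node 12→12 (fail-walked)  → match P1@[41:42]
i=43 'b': node 12→13  → match P6@[43:43]
i=44 'b': node 13→14  → match P6@[44:44]
i=45 'a': node 14→15  → match P4@[44:45],P5@[40:45]
i=46 'c': node 15→6 (fail-walked)
i=47 'a': node 6→10  → match P3@[46:47]
i=48 'b': node 10→1 (fail-walked)  → match P6@[48:48]
i=49 'b': node 1→1 (fail-walked)  → match P6@[49:49]
i=50 'b': node 1→1 (fail-walked)  → match P6@[50:50]
i=51 'c': node 1→2

All matches (sorted): [[1,3],[3,6],[4,4],[5,1],[6,6],[7,4],[8,1],[9,1],[10,6],[11,4],[12,1],[13,1],[14,1],[15,6],[16,6],[17,4],[17,5],[18,1],[19,1],[20,1],[21,6],[22,6],[23,4],[23,5],[24,6],[25,6],[26,4],[27,6],[28,6],[29,4],[30,6],[31,6],[32,6],[33,6],[34,4],[36,3],[38,3],[39,1],[40,1],[41,1],[42,1],[43,6],[44,6],[45,4],[45,5],[47,3],[48,6],[49,6],[50,6]]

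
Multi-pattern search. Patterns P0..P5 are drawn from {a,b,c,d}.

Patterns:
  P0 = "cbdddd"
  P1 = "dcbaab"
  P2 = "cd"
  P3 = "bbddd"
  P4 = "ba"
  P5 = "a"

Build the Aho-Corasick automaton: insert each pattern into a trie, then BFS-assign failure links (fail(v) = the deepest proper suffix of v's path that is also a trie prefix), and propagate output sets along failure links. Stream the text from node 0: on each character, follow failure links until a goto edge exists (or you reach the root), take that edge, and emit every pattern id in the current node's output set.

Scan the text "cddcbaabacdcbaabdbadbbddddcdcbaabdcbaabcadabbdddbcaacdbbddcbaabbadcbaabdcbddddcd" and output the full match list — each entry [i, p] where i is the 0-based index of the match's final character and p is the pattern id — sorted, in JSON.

Build automaton:
Trie nodes:
  0='ε' goto a→20 b→14 c→1 d→7
  1='c' goto b→2 d→13
  2='cb' goto d→3
  3='cbd' goto d→4
  4='cbdd' goto d→5
  5='cbddd' goto d→6
  6='cbdddd' goto ·  [P0 ends]
  7='d' goto c→8
  8='dc' goto b→9
  9='dcb' goto a→10
  10='dcba' goto a→11
  11='dcbaa' goto b→12
  12='dcbaab' goto ·  [P1 ends]
  13='cd' goto ·  [P2 ends]
  14='b' goto a→19 b→15
  15='bb' goto d→16
  16='bbd' goto d→17
  17='bbdd' goto d→18
  18='bbddd' goto ·  [P3 ends]
  19='ba' goto ·  [P4 ends]
  20='a' goto ·  [P5 ends]

Failure links (BFS by depth):
  n1('c'): parent n0 fail=0; on 'c' 0 → fail=0;  out ∅∪∅=∅
  n7('d'): parent n0 fail=0; on 'd' 0 → fail=0;  out ∅∪∅=∅
  n14('b'): parent n0 fail=0; on 'b' 0 → fail=0;  out ∅∪∅=∅
  n20('a'): parent n0 fail=0; on 'a' 0 → fail=0;  out {5}∪∅={5}
  n2('cb'): parent n1 fail=0; on 'b' 0 → fail=14;  out ∅∪∅=∅
  n8('dc'): parent n7 fail=0; on 'c' 0 → fail=1;  out ∅∪∅=∅
  n13('cd'): parent n1 fail=0; on 'd' 0 → fail=7;  out {2}∪∅={2}
  n15('bb'): parent n14 fail=0; on 'b' 0 → fail=14;  out ∅∪∅=∅
  n19('ba'): parent n14 fail=0; on 'a' 0 → fail=20;  out {4}∪{5}={4,5}
  n3('cbd'): parent n2 fail=14; on 'd' 14→0 → fail=7;  out ∅∪∅=∅
  n9('dcb'): parent n8 fail=1; on 'b' 1 → fail=2;  out ∅∪∅=∅
  n16('bbd'): parent n15 fail=14; on 'd' 14→0 → fail=7;  out ∅∪∅=∅
  n4('cbdd'): parent n3 fail=7; on 'd' 7→0 → fail=7;  out ∅∪∅=∅
  n10('dcba'): parent n9 fail=2; on 'a' 2→14 → fail=19;  out ∅∪{4,5}={4,5}
  n17('bbdd'): parent n16 fail=7; on 'd' 7→0 → fail=7;  out ∅∪∅=∅
  n5('cbddd'): parent n4 fail=7; on 'd' 7→0 → fail=7;  out ∅∪∅=∅
  n11('dcbaa'): parent n10 fail=19; on 'a' 19→20→0 → fail=20;  out ∅∪{5}={5}
  n18('bbddd'): parent n17 fail=7; on 'd' 7→0 → fail=7;  out {3}∪∅={3}
  n6('cbdddd'): parent n5 fail=7; on 'd' 7→0 → fail=7;  out {0}∪∅={0}
  n12('dcbaab'): parent n11 fail=20; on 'b' 20→0 → fail=14;  out {1}∪∅={1}

Scan:
i=0 'c': node 0→1
i=1 'd': node 1→13  emit P2@[0:1]
i=2 'd': node 13→7 (via fail)
i=3 'c': node 7→8
i=4 'b': node 8→9
i=5 'a': node 9→10  emit P4@[4:5],P5@[5:5]
i=6 'a': node 10→11  emit P5@[6:6]
i=7 'b': node 11→12  emit P1@[2:7]
i=8 'a': node 12→19 (via fail)  emit P4@[7:8],P5@[8:8]
i=9 'c': node 19→1 (via fail)
i=10 'd': node 1→13  emit P2@[9:10]
i=11 'c': node 13→8 (via fail)
i=12 'b': node 8→9
i=13 'a': node 9→10  emit P4@[12:13],P5@[13:13]
i=14 'a': node 10→11  emit P5@[14:14]
i=15 'b': node 11→12  emit P1@[10:15]
i=16 'd': node 12→7 (via fail)
i=17 'b': node 7→14 (via fail)
i=18 'a': node 14→19  emit P4@[17:18],P5@[18:18]
i=19 'd': node 19→7 (via fail)
i=20 'b': node 7→14 (via fail)
i=21 'b': node 14→15
i=22 'd': node 15→16
i=23 'd': node 16→17
i=24 'd': node 17→18  emit P3@[20:24]
i=25 'd': node 18→7 (via fail)
i=26 'c': node 7→8
i=27 'd': node 8→13 (via fail)  emit P2@[26:27]
i=28 'c': node 13→8 (via fail)
i=29 'b': node 8→9
i=30 'a': node 9→10  emit P4@[29:30],P5@[30:30]
i=31 'a': node 10→11  emit P5@[31:31]
i=32 'b': node 11→12  emit P1@[27:32]
i=33 'd': node 12→7 (via fail)
i=34 'c': node 7→8
i=35 'b': node 8→9
i=36 'a': node 9→10  emit P4@[35:36],P5@[36:36]
i=37 'a': node 10→11  emit P5@[37:37]
i=38 'b': node 11→12  emit P1@[33:38]
i=39 'c': node 12→1 (via fail)
i=40 'a': node 1→20 (via fail)  emit P5@[40:40]
i=41 'd': node 20→7 (via fail)
i=42 'a': node 7→20 (via fail)  emit P5@[42:42]
i=43 'b': node 20→14 (via fail)
i=44 'b': node 14→15
i=45 'd': node 15→16
i=46 'd': node 16→17
i=47 'd': node 17→18  emit P3@[43:47]
i=48 'b': node 18→14 (via fail)
i=49 'c': node 14→1 (via fail)
i=50 'a': node 1→20 (via fail)  emit P5@[50:50]
i=51 'a': node 20→20 (via fail)  emit P5@[51:51]
i=52 'c': node 20→1 (via fail)
i=53 'd': node 1→13  emit P2@[52:53]
i=54 'b': node 13→14 (via fail)
i=55 'b': node 14→15
i=56 'd': node 15→16
i=57 'd': node 16→17
i=58 'c': node 17→8 (via fail)
i=59 'b': node 8→9
i=60 'a': node 9→10  emit P4@[59:60],P5@[60:60]
i=61 'a': node 10→11  emit P5@[61:61]
i=62 'b': node 11→12  emit P1@[57:62]
i=63 'b': node 12→15 (via fail)
i=64 'a': node 15→19 (via fail)  emit P4@[63:64],P5@[64:64]
i=65 'd': node 19→7 (via fail)
i=66 'c': node 7→8
i=67 'b': node 8→9
i=68 'a': node 9→10  emit P4@[67:68],P5@[68:68]
i=69 'a': node 10→11  emit P5@[69:69]
i=70 'b': node 11→12  emit P1@[65:70]
i=71 'd': node 12→7 (via fail)
i=72 'c': node 7→8
i=73 'b': node 8→9
i=74 'd': node 9→3 (via fail)
i=75 'd': node 3→4
i=76 'd': node 4→5
i=77 'd': node 5→6  emit P0@[72:77]
i=78 'c': node 6→8 (via fail)
i=79 'd': node 8→13 (via fail)  emit P2@[78:79]

All matches (sorted): [[1,2],[5,4],[5,5],[6,5],[7,1],[8,4],[8,5],[10,2],[13,4],[13,5],[14,5],[15,1],[18,4],[18,5],[24,3],[27,2],[30,4],[30,5],[31,5],[32,1],[36,4],[36,5],[37,5],[38,1],[40,5],[42,5],[47,3],[50,5],[51,5],[53,2],[60,4],[60,5],[61,5],[62,1],[64,4],[64,5],[68,4],[68,5],[69,5],[70,1],[77,0],[79,2]]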